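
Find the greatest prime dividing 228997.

228997 = 31 · 7387
7387 = 83 · 89
89 is prime.
So 228997 = 31 · 83 · 89; the largest prime factor is 89.

89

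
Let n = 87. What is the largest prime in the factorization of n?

29

87 = 3 · 29
29 is prime.
So 87 = 3 · 29; the largest prime factor is 29.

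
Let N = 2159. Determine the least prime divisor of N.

17

2159 is odd.
Digit sum 17, not divisible by 3.
Ends in 9: not divisible by 5.
7: 2159 = 7·308 + 3
11: 2159 = 11·196 + 3
13: 2159 = 13·166 + 1
17: 2159 = 17·127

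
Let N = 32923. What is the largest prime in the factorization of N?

73

32923 = 11 · 2993
2993 = 41 · 73
73 is prime.
So 32923 = 11 · 41 · 73; the largest prime factor is 73.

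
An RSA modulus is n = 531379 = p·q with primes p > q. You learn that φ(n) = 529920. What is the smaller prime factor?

φ(n) = (p−1)(q−1) = n − (p+q) + 1, so p + q = 531379 − 529920 + 1 = 1460.
p and q are the roots of t² − 1460t + 531379 = 0.
Discriminant: 1460² − 4·531379 = 2131600 − 2125516 = 6084; √6084 = 78.
q = (1460 − 78)/2 = 691, p = (1460 + 78)/2 = 769.
Check: 691 · 769 = 531379.

691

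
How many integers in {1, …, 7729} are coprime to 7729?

7540

Factor: 7729 = 59 · 131.
φ(7729) = (59−1) · (131−1) = 58 · 130 = 7540.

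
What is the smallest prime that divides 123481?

123481 is odd.
Digit sum 19, not divisible by 3.
Ends in 1: not divisible by 5.
7: 123481 = 7·17640 + 1
11: 123481 = 11·11225 + 6
13: 123481 = 13·9498 + 7
17: 123481 = 17·7263 + 10
19: 123481 = 19·6499

19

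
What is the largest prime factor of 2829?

41

2829 = 3 · 943
943 = 23 · 41
41 is prime.
So 2829 = 3 · 23 · 41; the largest prime factor is 41.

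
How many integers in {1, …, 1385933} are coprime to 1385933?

Factor: 1385933 = 43 · 167 · 193.
φ(1385933) = (43−1) · (167−1) · (193−1) = 42 · 166 · 192 = 1338624.

1338624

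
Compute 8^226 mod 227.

8^1 ≡ 8 (mod 227)
8^2 ≡ 8^2 = 64 ≡ 64 (mod 227)
8^4 ≡ 64^2 = 4096 ≡ 10 (mod 227)
8^8 ≡ 10^2 = 100 ≡ 100 (mod 227)
8^16 ≡ 100^2 = 10000 ≡ 12 (mod 227)
8^32 ≡ 12^2 = 144 ≡ 144 (mod 227)
8^64 ≡ 144^2 = 20736 ≡ 79 (mod 227)
8^128 ≡ 79^2 = 6241 ≡ 112 (mod 227)
226 = 128 + 64 + 32 + 2 in binary powers of 2.
So 8^226 ≡ 112 · 79 · 144 · 64 ≡ 1 (mod 227).
Since the result is 1, base 8 gives no evidence that 227 is composite.

1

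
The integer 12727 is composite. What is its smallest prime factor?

11

12727 is odd.
Digit sum 19, not divisible by 3.
Ends in 7: not divisible by 5.
7: 12727 = 7·1818 + 1
11: 12727 = 11·1157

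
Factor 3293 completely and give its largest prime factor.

3293 = 37 · 89
89 is prime.
So 3293 = 37 · 89; the largest prime factor is 89.

89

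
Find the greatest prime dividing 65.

13

65 = 5 · 13
13 is prime.
So 65 = 5 · 13; the largest prime factor is 13.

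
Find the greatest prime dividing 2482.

2482 = 2 · 1241
1241 = 17 · 73
73 is prime.
So 2482 = 2 · 17 · 73; the largest prime factor is 73.

73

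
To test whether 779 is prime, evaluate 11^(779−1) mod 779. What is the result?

144

11^1 ≡ 11 (mod 779)
11^2 ≡ 11^2 = 121 ≡ 121 (mod 779)
11^4 ≡ 121^2 = 14641 ≡ 619 (mod 779)
11^8 ≡ 619^2 = 383161 ≡ 672 (mod 779)
11^16 ≡ 672^2 = 451584 ≡ 543 (mod 779)
11^32 ≡ 543^2 = 294849 ≡ 387 (mod 779)
11^64 ≡ 387^2 = 149769 ≡ 201 (mod 779)
11^128 ≡ 201^2 = 40401 ≡ 672 (mod 779)
11^256 ≡ 672^2 = 451584 ≡ 543 (mod 779)
11^512 ≡ 543^2 = 294849 ≡ 387 (mod 779)
778 = 512 + 256 + 8 + 2 in binary powers of 2.
So 11^778 ≡ 387 · 543 · 672 · 121 ≡ 144 (mod 779).
Since 144 ≠ 1, base 11 is a Fermat witness: 779 is composite.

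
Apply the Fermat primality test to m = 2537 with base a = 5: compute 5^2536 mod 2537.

1975

5^1 ≡ 5 (mod 2537)
5^2 ≡ 5^2 = 25 ≡ 25 (mod 2537)
5^4 ≡ 25^2 = 625 ≡ 625 (mod 2537)
5^8 ≡ 625^2 = 390625 ≡ 2464 (mod 2537)
5^16 ≡ 2464^2 = 6071296 ≡ 255 (mod 2537)
5^32 ≡ 255^2 = 65025 ≡ 1600 (mod 2537)
5^64 ≡ 1600^2 = 2560000 ≡ 167 (mod 2537)
5^128 ≡ 167^2 = 27889 ≡ 2519 (mod 2537)
5^256 ≡ 2519^2 = 6345361 ≡ 324 (mod 2537)
5^512 ≡ 324^2 = 104976 ≡ 959 (mod 2537)
5^1024 ≡ 959^2 = 919681 ≡ 1287 (mod 2537)
5^2048 ≡ 1287^2 = 1656369 ≡ 2245 (mod 2537)
2536 = 2048 + 256 + 128 + 64 + 32 + 8 in binary powers of 2.
So 5^2536 ≡ 2245 · 324 · 2519 · 167 · 1600 · 2464 ≡ 1975 (mod 2537).
Since 1975 ≠ 1, base 5 is a Fermat witness: 2537 is composite.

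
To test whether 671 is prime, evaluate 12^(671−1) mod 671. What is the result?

12^1 ≡ 12 (mod 671)
12^2 ≡ 12^2 = 144 ≡ 144 (mod 671)
12^4 ≡ 144^2 = 20736 ≡ 606 (mod 671)
12^8 ≡ 606^2 = 367236 ≡ 199 (mod 671)
12^16 ≡ 199^2 = 39601 ≡ 12 (mod 671)
12^32 ≡ 12^2 = 144 ≡ 144 (mod 671)
12^64 ≡ 144^2 = 20736 ≡ 606 (mod 671)
12^128 ≡ 606^2 = 367236 ≡ 199 (mod 671)
12^256 ≡ 199^2 = 39601 ≡ 12 (mod 671)
12^512 ≡ 12^2 = 144 ≡ 144 (mod 671)
670 = 512 + 128 + 16 + 8 + 4 + 2 in binary powers of 2.
So 12^670 ≡ 144 · 199 · 12 · 199 · 606 · 144 ≡ 474 (mod 671).
Since 474 ≠ 1, base 12 is a Fermat witness: 671 is composite.

474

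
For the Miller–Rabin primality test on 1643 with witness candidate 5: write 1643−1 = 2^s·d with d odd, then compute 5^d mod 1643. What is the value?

273

1643 − 1 = 1642 = 2^1 · 821, so d = 821.
5^1 ≡ 5 (mod 1643)
5^2 ≡ 5^2 = 25 ≡ 25 (mod 1643)
5^4 ≡ 25^2 = 625 ≡ 625 (mod 1643)
5^8 ≡ 625^2 = 390625 ≡ 1234 (mod 1643)
5^16 ≡ 1234^2 = 1522756 ≡ 1338 (mod 1643)
5^32 ≡ 1338^2 = 1790244 ≡ 1017 (mod 1643)
5^64 ≡ 1017^2 = 1034289 ≡ 842 (mod 1643)
5^128 ≡ 842^2 = 708964 ≡ 831 (mod 1643)
5^256 ≡ 831^2 = 690561 ≡ 501 (mod 1643)
5^512 ≡ 501^2 = 251001 ≡ 1265 (mod 1643)
821 = 512 + 256 + 32 + 16 + 4 + 1 in binary powers of 2.
So 5^821 ≡ 1265 · 501 · 1017 · 1338 · 625 · 5 ≡ 273 (mod 1643).
Squaring chain: 273; never reaches −1, so base 5 is a Miller–Rabin witness that 1643 is composite.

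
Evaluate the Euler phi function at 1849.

Factor: 1849 = 43^2.
φ(1849) = 43^1·(43−1) = 1806.

1806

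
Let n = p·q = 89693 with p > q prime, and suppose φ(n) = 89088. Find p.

φ(n) = (p−1)(q−1) = n − (p+q) + 1, so p + q = 89693 − 89088 + 1 = 606.
p and q are the roots of t² − 606t + 89693 = 0.
Discriminant: 606² − 4·89693 = 367236 − 358772 = 8464; √8464 = 92.
q = (606 − 92)/2 = 257, p = (606 + 92)/2 = 349.
Check: 257 · 349 = 89693.

349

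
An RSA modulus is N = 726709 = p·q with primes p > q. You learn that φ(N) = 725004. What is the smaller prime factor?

823

φ(n) = (p−1)(q−1) = n − (p+q) + 1, so p + q = 726709 − 725004 + 1 = 1706.
p and q are the roots of t² − 1706t + 726709 = 0.
Discriminant: 1706² − 4·726709 = 2910436 − 2906836 = 3600; √3600 = 60.
q = (1706 − 60)/2 = 823, p = (1706 + 60)/2 = 883.
Check: 823 · 883 = 726709.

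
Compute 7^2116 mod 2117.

1963

7^1 ≡ 7 (mod 2117)
7^2 ≡ 7^2 = 49 ≡ 49 (mod 2117)
7^4 ≡ 49^2 = 2401 ≡ 284 (mod 2117)
7^8 ≡ 284^2 = 80656 ≡ 210 (mod 2117)
7^16 ≡ 210^2 = 44100 ≡ 1760 (mod 2117)
7^32 ≡ 1760^2 = 3097600 ≡ 429 (mod 2117)
7^64 ≡ 429^2 = 184041 ≡ 1979 (mod 2117)
7^128 ≡ 1979^2 = 3916441 ≡ 2108 (mod 2117)
7^256 ≡ 2108^2 = 4443664 ≡ 81 (mod 2117)
7^512 ≡ 81^2 = 6561 ≡ 210 (mod 2117)
7^1024 ≡ 210^2 = 44100 ≡ 1760 (mod 2117)
7^2048 ≡ 1760^2 = 3097600 ≡ 429 (mod 2117)
2116 = 2048 + 64 + 4 in binary powers of 2.
So 7^2116 ≡ 429 · 1979 · 284 ≡ 1963 (mod 2117).
Since 1963 ≠ 1, base 7 is a Fermat witness: 2117 is composite.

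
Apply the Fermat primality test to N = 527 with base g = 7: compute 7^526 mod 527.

348

7^1 ≡ 7 (mod 527)
7^2 ≡ 7^2 = 49 ≡ 49 (mod 527)
7^4 ≡ 49^2 = 2401 ≡ 293 (mod 527)
7^8 ≡ 293^2 = 85849 ≡ 475 (mod 527)
7^16 ≡ 475^2 = 225625 ≡ 69 (mod 527)
7^32 ≡ 69^2 = 4761 ≡ 18 (mod 527)
7^64 ≡ 18^2 = 324 ≡ 324 (mod 527)
7^128 ≡ 324^2 = 104976 ≡ 103 (mod 527)
7^256 ≡ 103^2 = 10609 ≡ 69 (mod 527)
7^512 ≡ 69^2 = 4761 ≡ 18 (mod 527)
526 = 512 + 8 + 4 + 2 in binary powers of 2.
So 7^526 ≡ 18 · 475 · 293 · 49 ≡ 348 (mod 527).
Since 348 ≠ 1, base 7 is a Fermat witness: 527 is composite.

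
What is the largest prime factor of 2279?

53

2279 = 43 · 53
53 is prime.
So 2279 = 43 · 53; the largest prime factor is 53.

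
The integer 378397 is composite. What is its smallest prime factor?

47

378397 is odd.
Digit sum 37, not divisible by 3.
Ends in 7: not divisible by 5.
7: 378397 = 7·54056 + 5
11: 378397 = 11·34399 + 8
13: 378397 = 13·29107 + 6
17: 378397 = 17·22258 + 11
19: 378397 = 19·19915 + 12
23: 378397 = 23·16452 + 1
29: 378397 = 29·13048 + 5
31: 378397 = 31·12206 + 11
37: 378397 = 37·10226 + 35
41: 378397 = 41·9229 + 8
43: 378397 = 43·8799 + 40
47: 378397 = 47·8051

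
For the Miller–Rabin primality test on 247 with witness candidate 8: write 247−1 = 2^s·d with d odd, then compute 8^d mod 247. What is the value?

18

247 − 1 = 246 = 2^1 · 123, so d = 123.
8^1 ≡ 8 (mod 247)
8^2 ≡ 8^2 = 64 ≡ 64 (mod 247)
8^4 ≡ 64^2 = 4096 ≡ 144 (mod 247)
8^8 ≡ 144^2 = 20736 ≡ 235 (mod 247)
8^16 ≡ 235^2 = 55225 ≡ 144 (mod 247)
8^32 ≡ 144^2 = 20736 ≡ 235 (mod 247)
8^64 ≡ 235^2 = 55225 ≡ 144 (mod 247)
123 = 64 + 32 + 16 + 8 + 2 + 1 in binary powers of 2.
So 8^123 ≡ 144 · 235 · 144 · 235 · 64 · 8 ≡ 18 (mod 247).
Squaring chain: 18; never reaches −1, so base 8 is a Miller–Rabin witness that 247 is composite.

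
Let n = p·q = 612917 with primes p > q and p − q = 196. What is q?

691

Since p = q + 196, we have 612917 = q(q + 196), so q² + 196q − 612917 = 0.
Discriminant: 196² + 4·612917 = 38416 + 2451668 = 2490084; √2490084 = 1578.
q = (−196 + 1578)/2 = 691, and p = q + 196 = 887.
Check: 691 · 887 = 612917.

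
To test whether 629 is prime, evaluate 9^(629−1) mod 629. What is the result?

9^1 ≡ 9 (mod 629)
9^2 ≡ 9^2 = 81 ≡ 81 (mod 629)
9^4 ≡ 81^2 = 6561 ≡ 271 (mod 629)
9^8 ≡ 271^2 = 73441 ≡ 477 (mod 629)
9^16 ≡ 477^2 = 227529 ≡ 460 (mod 629)
9^32 ≡ 460^2 = 211600 ≡ 256 (mod 629)
9^64 ≡ 256^2 = 65536 ≡ 120 (mod 629)
9^128 ≡ 120^2 = 14400 ≡ 562 (mod 629)
9^256 ≡ 562^2 = 315844 ≡ 86 (mod 629)
9^512 ≡ 86^2 = 7396 ≡ 477 (mod 629)
628 = 512 + 64 + 32 + 16 + 4 in binary powers of 2.
So 9^628 ≡ 477 · 120 · 256 · 460 · 271 ≡ 16 (mod 629).
Since 16 ≠ 1, base 9 is a Fermat witness: 629 is composite.

16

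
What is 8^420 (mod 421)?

1

8^1 ≡ 8 (mod 421)
8^2 ≡ 8^2 = 64 ≡ 64 (mod 421)
8^4 ≡ 64^2 = 4096 ≡ 307 (mod 421)
8^8 ≡ 307^2 = 94249 ≡ 366 (mod 421)
8^16 ≡ 366^2 = 133956 ≡ 78 (mod 421)
8^32 ≡ 78^2 = 6084 ≡ 190 (mod 421)
8^64 ≡ 190^2 = 36100 ≡ 315 (mod 421)
8^128 ≡ 315^2 = 99225 ≡ 290 (mod 421)
8^256 ≡ 290^2 = 84100 ≡ 321 (mod 421)
420 = 256 + 128 + 32 + 4 in binary powers of 2.
So 8^420 ≡ 321 · 290 · 190 · 307 ≡ 1 (mod 421).
Since the result is 1, base 8 gives no evidence that 421 is composite.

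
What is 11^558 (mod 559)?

532

11^1 ≡ 11 (mod 559)
11^2 ≡ 11^2 = 121 ≡ 121 (mod 559)
11^4 ≡ 121^2 = 14641 ≡ 107 (mod 559)
11^8 ≡ 107^2 = 11449 ≡ 269 (mod 559)
11^16 ≡ 269^2 = 72361 ≡ 250 (mod 559)
11^32 ≡ 250^2 = 62500 ≡ 451 (mod 559)
11^64 ≡ 451^2 = 203401 ≡ 484 (mod 559)
11^128 ≡ 484^2 = 234256 ≡ 35 (mod 559)
11^256 ≡ 35^2 = 1225 ≡ 107 (mod 559)
11^512 ≡ 107^2 = 11449 ≡ 269 (mod 559)
558 = 512 + 32 + 8 + 4 + 2 in binary powers of 2.
So 11^558 ≡ 269 · 451 · 269 · 107 · 121 ≡ 532 (mod 559).
Since 532 ≠ 1, base 11 is a Fermat witness: 559 is composite.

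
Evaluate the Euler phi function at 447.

296

Factor: 447 = 3 · 149.
φ(447) = (3−1) · (149−1) = 2 · 148 = 296.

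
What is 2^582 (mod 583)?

70

2^1 ≡ 2 (mod 583)
2^2 ≡ 2^2 = 4 ≡ 4 (mod 583)
2^4 ≡ 4^2 = 16 ≡ 16 (mod 583)
2^8 ≡ 16^2 = 256 ≡ 256 (mod 583)
2^16 ≡ 256^2 = 65536 ≡ 240 (mod 583)
2^32 ≡ 240^2 = 57600 ≡ 466 (mod 583)
2^64 ≡ 466^2 = 217156 ≡ 280 (mod 583)
2^128 ≡ 280^2 = 78400 ≡ 278 (mod 583)
2^256 ≡ 278^2 = 77284 ≡ 328 (mod 583)
2^512 ≡ 328^2 = 107584 ≡ 312 (mod 583)
582 = 512 + 64 + 4 + 2 in binary powers of 2.
So 2^582 ≡ 312 · 280 · 16 · 4 ≡ 70 (mod 583).
Since 70 ≠ 1, base 2 is a Fermat witness: 583 is composite.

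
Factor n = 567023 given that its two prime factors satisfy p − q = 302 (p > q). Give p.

Since p = q + 302, we have 567023 = q(q + 302), so q² + 302q − 567023 = 0.
Discriminant: 302² + 4·567023 = 91204 + 2268092 = 2359296; √2359296 = 1536.
q = (−302 + 1536)/2 = 617, and p = q + 302 = 919.
Check: 617 · 919 = 567023.

919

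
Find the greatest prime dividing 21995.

21995 = 5 · 4399
4399 = 53 · 83
83 is prime.
So 21995 = 5 · 53 · 83; the largest prime factor is 83.

83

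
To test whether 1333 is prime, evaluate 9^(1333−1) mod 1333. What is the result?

250

9^1 ≡ 9 (mod 1333)
9^2 ≡ 9^2 = 81 ≡ 81 (mod 1333)
9^4 ≡ 81^2 = 6561 ≡ 1229 (mod 1333)
9^8 ≡ 1229^2 = 1510441 ≡ 152 (mod 1333)
9^16 ≡ 152^2 = 23104 ≡ 443 (mod 1333)
9^32 ≡ 443^2 = 196249 ≡ 298 (mod 1333)
9^64 ≡ 298^2 = 88804 ≡ 826 (mod 1333)
9^128 ≡ 826^2 = 682276 ≡ 1113 (mod 1333)
9^256 ≡ 1113^2 = 1238769 ≡ 412 (mod 1333)
9^512 ≡ 412^2 = 169744 ≡ 453 (mod 1333)
9^1024 ≡ 453^2 = 205209 ≡ 1260 (mod 1333)
1332 = 1024 + 256 + 32 + 16 + 4 in binary powers of 2.
So 9^1332 ≡ 1260 · 412 · 298 · 443 · 1229 ≡ 250 (mod 1333).
Since 250 ≠ 1, base 9 is a Fermat witness: 1333 is composite.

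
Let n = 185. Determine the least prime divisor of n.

5

185 is odd.
Digit sum 14, not divisible by 3.
Ends in 5: divisible by 5.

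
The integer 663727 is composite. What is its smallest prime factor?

663727 is odd.
Digit sum 31, not divisible by 3.
Ends in 7: not divisible by 5.
7: 663727 = 7·94818 + 1
11: 663727 = 11·60338 + 9
13: 663727 = 13·51055 + 12
17: 663727 = 17·39042 + 13
19: 663727 = 19·34933

19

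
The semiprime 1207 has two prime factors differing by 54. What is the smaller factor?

17

Since p = q + 54, we have 1207 = q(q + 54), so q² + 54q − 1207 = 0.
Discriminant: 54² + 4·1207 = 2916 + 4828 = 7744; √7744 = 88.
q = (−54 + 88)/2 = 17, and p = q + 54 = 71.
Check: 17 · 71 = 1207.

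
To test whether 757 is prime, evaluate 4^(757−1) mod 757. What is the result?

4^1 ≡ 4 (mod 757)
4^2 ≡ 4^2 = 16 ≡ 16 (mod 757)
4^4 ≡ 16^2 = 256 ≡ 256 (mod 757)
4^8 ≡ 256^2 = 65536 ≡ 434 (mod 757)
4^16 ≡ 434^2 = 188356 ≡ 620 (mod 757)
4^32 ≡ 620^2 = 384400 ≡ 601 (mod 757)
4^64 ≡ 601^2 = 361201 ≡ 112 (mod 757)
4^128 ≡ 112^2 = 12544 ≡ 432 (mod 757)
4^256 ≡ 432^2 = 186624 ≡ 402 (mod 757)
4^512 ≡ 402^2 = 161604 ≡ 363 (mod 757)
756 = 512 + 128 + 64 + 32 + 16 + 4 in binary powers of 2.
So 4^756 ≡ 363 · 432 · 112 · 601 · 620 · 256 ≡ 1 (mod 757).
Since the result is 1, base 4 gives no evidence that 757 is composite.

1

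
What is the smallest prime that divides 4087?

61

4087 is odd.
Digit sum 19, not divisible by 3.
Ends in 7: not divisible by 5.
7: 4087 = 7·583 + 6
11: 4087 = 11·371 + 6
13: 4087 = 13·314 + 5
17: 4087 = 17·240 + 7
19: 4087 = 19·215 + 2
23: 4087 = 23·177 + 16
29: 4087 = 29·140 + 27
31: 4087 = 31·131 + 26
37: 4087 = 37·110 + 17
41: 4087 = 41·99 + 28
43: 4087 = 43·95 + 2
47: 4087 = 47·86 + 45
53: 4087 = 53·77 + 6
59: 4087 = 59·69 + 16
61: 4087 = 61·67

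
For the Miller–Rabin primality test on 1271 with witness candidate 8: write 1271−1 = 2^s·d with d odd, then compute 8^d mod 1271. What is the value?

1271 − 1 = 1270 = 2^1 · 635, so d = 635.
8^1 ≡ 8 (mod 1271)
8^2 ≡ 8^2 = 64 ≡ 64 (mod 1271)
8^4 ≡ 64^2 = 4096 ≡ 283 (mod 1271)
8^8 ≡ 283^2 = 80089 ≡ 16 (mod 1271)
8^16 ≡ 16^2 = 256 ≡ 256 (mod 1271)
8^32 ≡ 256^2 = 65536 ≡ 715 (mod 1271)
8^64 ≡ 715^2 = 511225 ≡ 283 (mod 1271)
8^128 ≡ 283^2 = 80089 ≡ 16 (mod 1271)
8^256 ≡ 16^2 = 256 ≡ 256 (mod 1271)
8^512 ≡ 256^2 = 65536 ≡ 715 (mod 1271)
635 = 512 + 64 + 32 + 16 + 8 + 2 + 1 in binary powers of 2.
So 8^635 ≡ 715 · 283 · 715 · 256 · 16 · 64 · 8 ≡ 32 (mod 1271).
Squaring chain: 32; never reaches −1, so base 8 is a Miller–Rabin witness that 1271 is composite.

32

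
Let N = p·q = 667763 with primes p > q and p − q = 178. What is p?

911

Since p = q + 178, we have 667763 = q(q + 178), so q² + 178q − 667763 = 0.
Discriminant: 178² + 4·667763 = 31684 + 2671052 = 2702736; √2702736 = 1644.
q = (−178 + 1644)/2 = 733, and p = q + 178 = 911.
Check: 733 · 911 = 667763.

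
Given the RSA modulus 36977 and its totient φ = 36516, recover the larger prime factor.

359

φ(n) = (p−1)(q−1) = n − (p+q) + 1, so p + q = 36977 − 36516 + 1 = 462.
p and q are the roots of t² − 462t + 36977 = 0.
Discriminant: 462² − 4·36977 = 213444 − 147908 = 65536; √65536 = 256.
q = (462 − 256)/2 = 103, p = (462 + 256)/2 = 359.
Check: 103 · 359 = 36977.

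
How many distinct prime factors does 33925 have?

33925 = 5^2 · 1357
1357 = 23 · 59
33925 = 5^2 · 23 · 59, which has 3 distinct prime factors.

3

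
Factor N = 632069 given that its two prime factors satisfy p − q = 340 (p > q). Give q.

Since p = q + 340, we have 632069 = q(q + 340), so q² + 340q − 632069 = 0.
Discriminant: 340² + 4·632069 = 115600 + 2528276 = 2643876; √2643876 = 1626.
q = (−340 + 1626)/2 = 643, and p = q + 340 = 983.
Check: 643 · 983 = 632069.

643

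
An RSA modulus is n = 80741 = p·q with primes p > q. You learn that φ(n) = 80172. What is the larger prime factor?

φ(n) = (p−1)(q−1) = n − (p+q) + 1, so p + q = 80741 − 80172 + 1 = 570.
p and q are the roots of t² − 570t + 80741 = 0.
Discriminant: 570² − 4·80741 = 324900 − 322964 = 1936; √1936 = 44.
q = (570 − 44)/2 = 263, p = (570 + 44)/2 = 307.
Check: 263 · 307 = 80741.

307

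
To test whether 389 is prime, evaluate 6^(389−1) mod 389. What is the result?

1

6^1 ≡ 6 (mod 389)
6^2 ≡ 6^2 = 36 ≡ 36 (mod 389)
6^4 ≡ 36^2 = 1296 ≡ 129 (mod 389)
6^8 ≡ 129^2 = 16641 ≡ 303 (mod 389)
6^16 ≡ 303^2 = 91809 ≡ 5 (mod 389)
6^32 ≡ 5^2 = 25 ≡ 25 (mod 389)
6^64 ≡ 25^2 = 625 ≡ 236 (mod 389)
6^128 ≡ 236^2 = 55696 ≡ 69 (mod 389)
6^256 ≡ 69^2 = 4761 ≡ 93 (mod 389)
388 = 256 + 128 + 4 in binary powers of 2.
So 6^388 ≡ 93 · 69 · 129 ≡ 1 (mod 389).
Since the result is 1, base 6 gives no evidence that 389 is composite.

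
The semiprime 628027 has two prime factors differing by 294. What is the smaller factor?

Since p = q + 294, we have 628027 = q(q + 294), so q² + 294q − 628027 = 0.
Discriminant: 294² + 4·628027 = 86436 + 2512108 = 2598544; √2598544 = 1612.
q = (−294 + 1612)/2 = 659, and p = q + 294 = 953.
Check: 659 · 953 = 628027.

659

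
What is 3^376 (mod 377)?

3^1 ≡ 3 (mod 377)
3^2 ≡ 3^2 = 9 ≡ 9 (mod 377)
3^4 ≡ 9^2 = 81 ≡ 81 (mod 377)
3^8 ≡ 81^2 = 6561 ≡ 152 (mod 377)
3^16 ≡ 152^2 = 23104 ≡ 107 (mod 377)
3^32 ≡ 107^2 = 11449 ≡ 139 (mod 377)
3^64 ≡ 139^2 = 19321 ≡ 94 (mod 377)
3^128 ≡ 94^2 = 8836 ≡ 165 (mod 377)
3^256 ≡ 165^2 = 27225 ≡ 81 (mod 377)
376 = 256 + 64 + 32 + 16 + 8 in binary powers of 2.
So 3^376 ≡ 81 · 94 · 139 · 107 · 152 ≡ 16 (mod 377).
Since 16 ≠ 1, base 3 is a Fermat witness: 377 is composite.

16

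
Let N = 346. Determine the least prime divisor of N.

2

346 is even: 2 divides it.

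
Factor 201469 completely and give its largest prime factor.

201469 = 31 · 6499
6499 = 67 · 97
97 is prime.
So 201469 = 31 · 67 · 97; the largest prime factor is 97.

97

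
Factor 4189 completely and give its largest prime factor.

71

4189 = 59 · 71
71 is prime.
So 4189 = 59 · 71; the largest prime factor is 71.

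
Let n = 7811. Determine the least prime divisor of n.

7811 is odd.
Digit sum 17, not divisible by 3.
Ends in 1: not divisible by 5.
7: 7811 = 7·1115 + 6
11: 7811 = 11·710 + 1
13: 7811 = 13·600 + 11
17: 7811 = 17·459 + 8
19: 7811 = 19·411 + 2
23: 7811 = 23·339 + 14
29: 7811 = 29·269 + 10
31: 7811 = 31·251 + 30
37: 7811 = 37·211 + 4
41: 7811 = 41·190 + 21
43: 7811 = 43·181 + 28
47: 7811 = 47·166 + 9
53: 7811 = 53·147 + 20
59: 7811 = 59·132 + 23
61: 7811 = 61·128 + 3
67: 7811 = 67·116 + 39
71: 7811 = 71·110 + 1
73: 7811 = 73·107

73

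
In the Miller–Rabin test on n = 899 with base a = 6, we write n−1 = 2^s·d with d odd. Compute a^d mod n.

899 − 1 = 898 = 2^1 · 449, so d = 449.
6^1 ≡ 6 (mod 899)
6^2 ≡ 6^2 = 36 ≡ 36 (mod 899)
6^4 ≡ 36^2 = 1296 ≡ 397 (mod 899)
6^8 ≡ 397^2 = 157609 ≡ 284 (mod 899)
6^16 ≡ 284^2 = 80656 ≡ 645 (mod 899)
6^32 ≡ 645^2 = 416025 ≡ 687 (mod 899)
6^64 ≡ 687^2 = 471969 ≡ 893 (mod 899)
6^128 ≡ 893^2 = 797449 ≡ 36 (mod 899)
6^256 ≡ 36^2 = 1296 ≡ 397 (mod 899)
449 = 256 + 128 + 64 + 1 in binary powers of 2.
So 6^449 ≡ 397 · 36 · 893 · 6 ≡ 615 (mod 899).
Squaring chain: 615; never reaches −1, so base 6 is a Miller–Rabin witness that 899 is composite.

615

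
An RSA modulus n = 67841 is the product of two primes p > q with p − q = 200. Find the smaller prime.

179

Since p = q + 200, we have 67841 = q(q + 200), so q² + 200q − 67841 = 0.
Discriminant: 200² + 4·67841 = 40000 + 271364 = 311364; √311364 = 558.
q = (−200 + 558)/2 = 179, and p = q + 200 = 379.
Check: 179 · 379 = 67841.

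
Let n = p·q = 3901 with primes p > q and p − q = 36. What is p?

Since p = q + 36, we have 3901 = q(q + 36), so q² + 36q − 3901 = 0.
Discriminant: 36² + 4·3901 = 1296 + 15604 = 16900; √16900 = 130.
q = (−36 + 130)/2 = 47, and p = q + 36 = 83.
Check: 47 · 83 = 3901.

83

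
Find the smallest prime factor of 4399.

53

4399 is odd.
Digit sum 25, not divisible by 3.
Ends in 9: not divisible by 5.
7: 4399 = 7·628 + 3
11: 4399 = 11·399 + 10
13: 4399 = 13·338 + 5
17: 4399 = 17·258 + 13
19: 4399 = 19·231 + 10
23: 4399 = 23·191 + 6
29: 4399 = 29·151 + 20
31: 4399 = 31·141 + 28
37: 4399 = 37·118 + 33
41: 4399 = 41·107 + 12
43: 4399 = 43·102 + 13
47: 4399 = 47·93 + 28
53: 4399 = 53·83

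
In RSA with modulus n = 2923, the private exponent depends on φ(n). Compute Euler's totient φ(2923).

2808

Factor: 2923 = 37 · 79.
φ(2923) = (37−1) · (79−1) = 36 · 78 = 2808.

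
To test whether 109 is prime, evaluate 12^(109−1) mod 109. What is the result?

12^1 ≡ 12 (mod 109)
12^2 ≡ 12^2 = 144 ≡ 35 (mod 109)
12^4 ≡ 35^2 = 1225 ≡ 26 (mod 109)
12^8 ≡ 26^2 = 676 ≡ 22 (mod 109)
12^16 ≡ 22^2 = 484 ≡ 48 (mod 109)
12^32 ≡ 48^2 = 2304 ≡ 15 (mod 109)
12^64 ≡ 15^2 = 225 ≡ 7 (mod 109)
108 = 64 + 32 + 8 + 4 in binary powers of 2.
So 12^108 ≡ 7 · 15 · 22 · 26 ≡ 1 (mod 109).
Since the result is 1, base 12 gives no evidence that 109 is composite.

1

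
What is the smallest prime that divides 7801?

7801 is odd.
Digit sum 16, not divisible by 3.
Ends in 1: not divisible by 5.
7: 7801 = 7·1114 + 3
11: 7801 = 11·709 + 2
13: 7801 = 13·600 + 1
17: 7801 = 17·458 + 15
19: 7801 = 19·410 + 11
23: 7801 = 23·339 + 4
29: 7801 = 29·269

29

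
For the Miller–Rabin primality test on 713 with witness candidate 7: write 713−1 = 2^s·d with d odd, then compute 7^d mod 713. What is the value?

536

713 − 1 = 712 = 2^3 · 89, so d = 89.
7^1 ≡ 7 (mod 713)
7^2 ≡ 7^2 = 49 ≡ 49 (mod 713)
7^4 ≡ 49^2 = 2401 ≡ 262 (mod 713)
7^8 ≡ 262^2 = 68644 ≡ 196 (mod 713)
7^16 ≡ 196^2 = 38416 ≡ 627 (mod 713)
7^32 ≡ 627^2 = 393129 ≡ 266 (mod 713)
7^64 ≡ 266^2 = 70756 ≡ 169 (mod 713)
89 = 64 + 16 + 8 + 1 in binary powers of 2.
So 7^89 ≡ 169 · 627 · 196 · 7 ≡ 536 (mod 713).
Squaring chain: 536 → 670 → 423; never reaches −1, so base 7 is a Miller–Rabin witness that 713 is composite.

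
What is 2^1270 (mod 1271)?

1024

2^1 ≡ 2 (mod 1271)
2^2 ≡ 2^2 = 4 ≡ 4 (mod 1271)
2^4 ≡ 4^2 = 16 ≡ 16 (mod 1271)
2^8 ≡ 16^2 = 256 ≡ 256 (mod 1271)
2^16 ≡ 256^2 = 65536 ≡ 715 (mod 1271)
2^32 ≡ 715^2 = 511225 ≡ 283 (mod 1271)
2^64 ≡ 283^2 = 80089 ≡ 16 (mod 1271)
2^128 ≡ 16^2 = 256 ≡ 256 (mod 1271)
2^256 ≡ 256^2 = 65536 ≡ 715 (mod 1271)
2^512 ≡ 715^2 = 511225 ≡ 283 (mod 1271)
2^1024 ≡ 283^2 = 80089 ≡ 16 (mod 1271)
1270 = 1024 + 128 + 64 + 32 + 16 + 4 + 2 in binary powers of 2.
So 2^1270 ≡ 16 · 256 · 16 · 283 · 715 · 16 · 4 ≡ 1024 (mod 1271).
Since 1024 ≠ 1, base 2 is a Fermat witness: 1271 is composite.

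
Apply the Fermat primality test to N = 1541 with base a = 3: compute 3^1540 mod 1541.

3^1 ≡ 3 (mod 1541)
3^2 ≡ 3^2 = 9 ≡ 9 (mod 1541)
3^4 ≡ 9^2 = 81 ≡ 81 (mod 1541)
3^8 ≡ 81^2 = 6561 ≡ 397 (mod 1541)
3^16 ≡ 397^2 = 157609 ≡ 427 (mod 1541)
3^32 ≡ 427^2 = 182329 ≡ 491 (mod 1541)
3^64 ≡ 491^2 = 241081 ≡ 685 (mod 1541)
3^128 ≡ 685^2 = 469225 ≡ 761 (mod 1541)
3^256 ≡ 761^2 = 579121 ≡ 1246 (mod 1541)
3^512 ≡ 1246^2 = 1552516 ≡ 729 (mod 1541)
3^1024 ≡ 729^2 = 531441 ≡ 1337 (mod 1541)
1540 = 1024 + 512 + 4 in binary powers of 2.
So 3^1540 ≡ 1337 · 729 · 81 ≡ 1 (mod 1541).
Since the result is 1, base 3 gives no evidence that 1541 is composite.

1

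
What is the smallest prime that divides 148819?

148819 is odd.
Digit sum 31, not divisible by 3.
Ends in 9: not divisible by 5.
7: 148819 = 7·21259 + 6
11: 148819 = 11·13529

11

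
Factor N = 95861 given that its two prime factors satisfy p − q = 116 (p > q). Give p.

Since p = q + 116, we have 95861 = q(q + 116), so q² + 116q − 95861 = 0.
Discriminant: 116² + 4·95861 = 13456 + 383444 = 396900; √396900 = 630.
q = (−116 + 630)/2 = 257, and p = q + 116 = 373.
Check: 257 · 373 = 95861.

373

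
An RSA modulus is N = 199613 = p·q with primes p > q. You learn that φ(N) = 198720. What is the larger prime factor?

461

φ(n) = (p−1)(q−1) = n − (p+q) + 1, so p + q = 199613 − 198720 + 1 = 894.
p and q are the roots of t² − 894t + 199613 = 0.
Discriminant: 894² − 4·199613 = 799236 − 798452 = 784; √784 = 28.
q = (894 − 28)/2 = 433, p = (894 + 28)/2 = 461.
Check: 433 · 461 = 199613.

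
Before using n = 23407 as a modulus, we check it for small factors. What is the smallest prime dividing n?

23407 is odd.
Digit sum 16, not divisible by 3.
Ends in 7: not divisible by 5.
7: 23407 = 7·3343 + 6
11: 23407 = 11·2127 + 10
13: 23407 = 13·1800 + 7
17: 23407 = 17·1376 + 15
19: 23407 = 19·1231 + 18
23: 23407 = 23·1017 + 16
29: 23407 = 29·807 + 4
31: 23407 = 31·755 + 2
37: 23407 = 37·632 + 23
41: 23407 = 41·570 + 37
43: 23407 = 43·544 + 15
47: 23407 = 47·498 + 1
53: 23407 = 53·441 + 34
59: 23407 = 59·396 + 43
61: 23407 = 61·383 + 44
67: 23407 = 67·349 + 24
71: 23407 = 71·329 + 48
73: 23407 = 73·320 + 47
79: 23407 = 79·296 + 23
83: 23407 = 83·282 + 1
89: 23407 = 89·263

89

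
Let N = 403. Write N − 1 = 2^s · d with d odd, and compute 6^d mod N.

278

403 − 1 = 402 = 2^1 · 201, so d = 201.
6^1 ≡ 6 (mod 403)
6^2 ≡ 6^2 = 36 ≡ 36 (mod 403)
6^4 ≡ 36^2 = 1296 ≡ 87 (mod 403)
6^8 ≡ 87^2 = 7569 ≡ 315 (mod 403)
6^16 ≡ 315^2 = 99225 ≡ 87 (mod 403)
6^32 ≡ 87^2 = 7569 ≡ 315 (mod 403)
6^64 ≡ 315^2 = 99225 ≡ 87 (mod 403)
6^128 ≡ 87^2 = 7569 ≡ 315 (mod 403)
201 = 128 + 64 + 8 + 1 in binary powers of 2.
So 6^201 ≡ 315 · 87 · 315 · 6 ≡ 278 (mod 403).
Squaring chain: 278; never reaches −1, so base 6 is a Miller–Rabin witness that 403 is composite.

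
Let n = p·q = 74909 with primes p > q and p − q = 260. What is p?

433

Since p = q + 260, we have 74909 = q(q + 260), so q² + 260q − 74909 = 0.
Discriminant: 260² + 4·74909 = 67600 + 299636 = 367236; √367236 = 606.
q = (−260 + 606)/2 = 173, and p = q + 260 = 433.
Check: 173 · 433 = 74909.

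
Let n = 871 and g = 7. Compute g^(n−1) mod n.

545

7^1 ≡ 7 (mod 871)
7^2 ≡ 7^2 = 49 ≡ 49 (mod 871)
7^4 ≡ 49^2 = 2401 ≡ 659 (mod 871)
7^8 ≡ 659^2 = 434281 ≡ 523 (mod 871)
7^16 ≡ 523^2 = 273529 ≡ 35 (mod 871)
7^32 ≡ 35^2 = 1225 ≡ 354 (mod 871)
7^64 ≡ 354^2 = 125316 ≡ 763 (mod 871)
7^128 ≡ 763^2 = 582169 ≡ 341 (mod 871)
7^256 ≡ 341^2 = 116281 ≡ 438 (mod 871)
7^512 ≡ 438^2 = 191844 ≡ 224 (mod 871)
870 = 512 + 256 + 64 + 32 + 4 + 2 in binary powers of 2.
So 7^870 ≡ 224 · 438 · 763 · 354 · 659 · 49 ≡ 545 (mod 871).
Since 545 ≠ 1, base 7 is a Fermat witness: 871 is composite.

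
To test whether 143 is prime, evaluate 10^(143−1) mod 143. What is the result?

133

10^1 ≡ 10 (mod 143)
10^2 ≡ 10^2 = 100 ≡ 100 (mod 143)
10^4 ≡ 100^2 = 10000 ≡ 133 (mod 143)
10^8 ≡ 133^2 = 17689 ≡ 100 (mod 143)
10^16 ≡ 100^2 = 10000 ≡ 133 (mod 143)
10^32 ≡ 133^2 = 17689 ≡ 100 (mod 143)
10^64 ≡ 100^2 = 10000 ≡ 133 (mod 143)
10^128 ≡ 133^2 = 17689 ≡ 100 (mod 143)
142 = 128 + 8 + 4 + 2 in binary powers of 2.
So 10^142 ≡ 100 · 100 · 133 · 100 ≡ 133 (mod 143).
Since 133 ≠ 1, base 10 is a Fermat witness: 143 is composite.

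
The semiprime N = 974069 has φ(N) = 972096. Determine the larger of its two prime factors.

997

φ(n) = (p−1)(q−1) = n − (p+q) + 1, so p + q = 974069 − 972096 + 1 = 1974.
p and q are the roots of t² − 1974t + 974069 = 0.
Discriminant: 1974² − 4·974069 = 3896676 − 3896276 = 400; √400 = 20.
q = (1974 − 20)/2 = 977, p = (1974 + 20)/2 = 997.
Check: 977 · 997 = 974069.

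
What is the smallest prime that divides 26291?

61

26291 is odd.
Digit sum 20, not divisible by 3.
Ends in 1: not divisible by 5.
7: 26291 = 7·3755 + 6
11: 26291 = 11·2390 + 1
13: 26291 = 13·2022 + 5
17: 26291 = 17·1546 + 9
19: 26291 = 19·1383 + 14
23: 26291 = 23·1143 + 2
29: 26291 = 29·906 + 17
31: 26291 = 31·848 + 3
37: 26291 = 37·710 + 21
41: 26291 = 41·641 + 10
43: 26291 = 43·611 + 18
47: 26291 = 47·559 + 18
53: 26291 = 53·496 + 3
59: 26291 = 59·445 + 36
61: 26291 = 61·431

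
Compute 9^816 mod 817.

752

9^1 ≡ 9 (mod 817)
9^2 ≡ 9^2 = 81 ≡ 81 (mod 817)
9^4 ≡ 81^2 = 6561 ≡ 25 (mod 817)
9^8 ≡ 25^2 = 625 ≡ 625 (mod 817)
9^16 ≡ 625^2 = 390625 ≡ 99 (mod 817)
9^32 ≡ 99^2 = 9801 ≡ 814 (mod 817)
9^64 ≡ 814^2 = 662596 ≡ 9 (mod 817)
9^128 ≡ 9^2 = 81 ≡ 81 (mod 817)
9^256 ≡ 81^2 = 6561 ≡ 25 (mod 817)
9^512 ≡ 25^2 = 625 ≡ 625 (mod 817)
816 = 512 + 256 + 32 + 16 in binary powers of 2.
So 9^816 ≡ 625 · 25 · 814 · 99 ≡ 752 (mod 817).
Since 752 ≠ 1, base 9 is a Fermat witness: 817 is composite.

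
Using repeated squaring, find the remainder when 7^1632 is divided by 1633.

1458

7^1 ≡ 7 (mod 1633)
7^2 ≡ 7^2 = 49 ≡ 49 (mod 1633)
7^4 ≡ 49^2 = 2401 ≡ 768 (mod 1633)
7^8 ≡ 768^2 = 589824 ≡ 311 (mod 1633)
7^16 ≡ 311^2 = 96721 ≡ 374 (mod 1633)
7^32 ≡ 374^2 = 139876 ≡ 1071 (mod 1633)
7^64 ≡ 1071^2 = 1147041 ≡ 675 (mod 1633)
7^128 ≡ 675^2 = 455625 ≡ 18 (mod 1633)
7^256 ≡ 18^2 = 324 ≡ 324 (mod 1633)
7^512 ≡ 324^2 = 104976 ≡ 464 (mod 1633)
7^1024 ≡ 464^2 = 215296 ≡ 1373 (mod 1633)
1632 = 1024 + 512 + 64 + 32 in binary powers of 2.
So 7^1632 ≡ 1373 · 464 · 675 · 1071 ≡ 1458 (mod 1633).
Since 1458 ≠ 1, base 7 is a Fermat witness: 1633 is composite.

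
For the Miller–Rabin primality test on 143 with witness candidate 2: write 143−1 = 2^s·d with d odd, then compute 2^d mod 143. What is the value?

46

143 − 1 = 142 = 2^1 · 71, so d = 71.
2^1 ≡ 2 (mod 143)
2^2 ≡ 2^2 = 4 ≡ 4 (mod 143)
2^4 ≡ 4^2 = 16 ≡ 16 (mod 143)
2^8 ≡ 16^2 = 256 ≡ 113 (mod 143)
2^16 ≡ 113^2 = 12769 ≡ 42 (mod 143)
2^32 ≡ 42^2 = 1764 ≡ 48 (mod 143)
2^64 ≡ 48^2 = 2304 ≡ 16 (mod 143)
71 = 64 + 4 + 2 + 1 in binary powers of 2.
So 2^71 ≡ 16 · 16 · 4 · 2 ≡ 46 (mod 143).
Squaring chain: 46; never reaches −1, so base 2 is a Miller–Rabin witness that 143 is composite.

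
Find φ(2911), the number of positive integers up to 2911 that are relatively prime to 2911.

2800

Factor: 2911 = 41 · 71.
φ(2911) = (41−1) · (71−1) = 40 · 70 = 2800.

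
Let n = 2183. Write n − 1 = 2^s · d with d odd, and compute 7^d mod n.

86

2183 − 1 = 2182 = 2^1 · 1091, so d = 1091.
7^1 ≡ 7 (mod 2183)
7^2 ≡ 7^2 = 49 ≡ 49 (mod 2183)
7^4 ≡ 49^2 = 2401 ≡ 218 (mod 2183)
7^8 ≡ 218^2 = 47524 ≡ 1681 (mod 2183)
7^16 ≡ 1681^2 = 2825761 ≡ 959 (mod 2183)
7^32 ≡ 959^2 = 919681 ≡ 638 (mod 2183)
7^64 ≡ 638^2 = 407044 ≡ 1006 (mod 2183)
7^128 ≡ 1006^2 = 1012036 ≡ 1307 (mod 2183)
7^256 ≡ 1307^2 = 1708249 ≡ 1143 (mod 2183)
7^512 ≡ 1143^2 = 1306449 ≡ 1015 (mod 2183)
7^1024 ≡ 1015^2 = 1030225 ≡ 2032 (mod 2183)
1091 = 1024 + 64 + 2 + 1 in binary powers of 2.
So 7^1091 ≡ 2032 · 1006 · 49 · 7 ≡ 86 (mod 2183).
Squaring chain: 86; never reaches −1, so base 7 is a Miller–Rabin witness that 2183 is composite.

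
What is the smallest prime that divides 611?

13

611 is odd.
Digit sum 8, not divisible by 3.
Ends in 1: not divisible by 5.
7: 611 = 7·87 + 2
11: 611 = 11·55 + 6
13: 611 = 13·47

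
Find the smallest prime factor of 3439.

3439 is odd.
Digit sum 19, not divisible by 3.
Ends in 9: not divisible by 5.
7: 3439 = 7·491 + 2
11: 3439 = 11·312 + 7
13: 3439 = 13·264 + 7
17: 3439 = 17·202 + 5
19: 3439 = 19·181

19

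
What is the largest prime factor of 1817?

1817 = 23 · 79
79 is prime.
So 1817 = 23 · 79; the largest prime factor is 79.

79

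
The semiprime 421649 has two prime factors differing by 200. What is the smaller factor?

Since p = q + 200, we have 421649 = q(q + 200), so q² + 200q − 421649 = 0.
Discriminant: 200² + 4·421649 = 40000 + 1686596 = 1726596; √1726596 = 1314.
q = (−200 + 1314)/2 = 557, and p = q + 200 = 757.
Check: 557 · 757 = 421649.

557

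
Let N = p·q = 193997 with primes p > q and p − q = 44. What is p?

463

Since p = q + 44, we have 193997 = q(q + 44), so q² + 44q − 193997 = 0.
Discriminant: 44² + 4·193997 = 1936 + 775988 = 777924; √777924 = 882.
q = (−44 + 882)/2 = 419, and p = q + 44 = 463.
Check: 419 · 463 = 193997.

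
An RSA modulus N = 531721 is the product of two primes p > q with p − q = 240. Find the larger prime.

Since p = q + 240, we have 531721 = q(q + 240), so q² + 240q − 531721 = 0.
Discriminant: 240² + 4·531721 = 57600 + 2126884 = 2184484; √2184484 = 1478.
q = (−240 + 1478)/2 = 619, and p = q + 240 = 859.
Check: 619 · 859 = 531721.

859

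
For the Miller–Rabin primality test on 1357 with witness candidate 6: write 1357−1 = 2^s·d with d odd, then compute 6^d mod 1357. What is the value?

1357 − 1 = 1356 = 2^2 · 339, so d = 339.
6^1 ≡ 6 (mod 1357)
6^2 ≡ 6^2 = 36 ≡ 36 (mod 1357)
6^4 ≡ 36^2 = 1296 ≡ 1296 (mod 1357)
6^8 ≡ 1296^2 = 1679616 ≡ 1007 (mod 1357)
6^16 ≡ 1007^2 = 1014049 ≡ 370 (mod 1357)
6^32 ≡ 370^2 = 136900 ≡ 1200 (mod 1357)
6^64 ≡ 1200^2 = 1440000 ≡ 223 (mod 1357)
6^128 ≡ 223^2 = 49729 ≡ 877 (mod 1357)
6^256 ≡ 877^2 = 769129 ≡ 1067 (mod 1357)
339 = 256 + 64 + 16 + 2 + 1 in binary powers of 2.
So 6^339 ≡ 1067 · 223 · 370 · 36 · 6 ≡ 1212 (mod 1357).
Squaring chain: 1212 → 670; never reaches −1, so base 6 is a Miller–Rabin witness that 1357 is composite.

1212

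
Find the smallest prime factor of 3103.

3103 is odd.
Digit sum 7, not divisible by 3.
Ends in 3: not divisible by 5.
7: 3103 = 7·443 + 2
11: 3103 = 11·282 + 1
13: 3103 = 13·238 + 9
17: 3103 = 17·182 + 9
19: 3103 = 19·163 + 6
23: 3103 = 23·134 + 21
29: 3103 = 29·107

29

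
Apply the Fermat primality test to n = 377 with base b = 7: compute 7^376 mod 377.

74

7^1 ≡ 7 (mod 377)
7^2 ≡ 7^2 = 49 ≡ 49 (mod 377)
7^4 ≡ 49^2 = 2401 ≡ 139 (mod 377)
7^8 ≡ 139^2 = 19321 ≡ 94 (mod 377)
7^16 ≡ 94^2 = 8836 ≡ 165 (mod 377)
7^32 ≡ 165^2 = 27225 ≡ 81 (mod 377)
7^64 ≡ 81^2 = 6561 ≡ 152 (mod 377)
7^128 ≡ 152^2 = 23104 ≡ 107 (mod 377)
7^256 ≡ 107^2 = 11449 ≡ 139 (mod 377)
376 = 256 + 64 + 32 + 16 + 8 in binary powers of 2.
So 7^376 ≡ 139 · 152 · 81 · 165 · 94 ≡ 74 (mod 377).
Since 74 ≠ 1, base 7 is a Fermat witness: 377 is composite.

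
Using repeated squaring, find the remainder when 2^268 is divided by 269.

2^1 ≡ 2 (mod 269)
2^2 ≡ 2^2 = 4 ≡ 4 (mod 269)
2^4 ≡ 4^2 = 16 ≡ 16 (mod 269)
2^8 ≡ 16^2 = 256 ≡ 256 (mod 269)
2^16 ≡ 256^2 = 65536 ≡ 169 (mod 269)
2^32 ≡ 169^2 = 28561 ≡ 47 (mod 269)
2^64 ≡ 47^2 = 2209 ≡ 57 (mod 269)
2^128 ≡ 57^2 = 3249 ≡ 21 (mod 269)
2^256 ≡ 21^2 = 441 ≡ 172 (mod 269)
268 = 256 + 8 + 4 in binary powers of 2.
So 2^268 ≡ 172 · 256 · 16 ≡ 1 (mod 269).
Since the result is 1, base 2 gives no evidence that 269 is composite.

1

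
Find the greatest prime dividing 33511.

33511 = 23 · 1457
1457 = 31 · 47
47 is prime.
So 33511 = 23 · 31 · 47; the largest prime factor is 47.

47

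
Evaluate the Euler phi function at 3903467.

Factor: 3903467 = 107 · 191^2.
φ(3903467) = (107−1) · 191^1·(191−1) = 106 · 36290 = 3846740.

3846740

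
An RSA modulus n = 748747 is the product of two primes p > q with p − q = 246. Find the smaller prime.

751

Since p = q + 246, we have 748747 = q(q + 246), so q² + 246q − 748747 = 0.
Discriminant: 246² + 4·748747 = 60516 + 2994988 = 3055504; √3055504 = 1748.
q = (−246 + 1748)/2 = 751, and p = q + 246 = 997.
Check: 751 · 997 = 748747.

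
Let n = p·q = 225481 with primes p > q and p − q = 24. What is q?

463

Since p = q + 24, we have 225481 = q(q + 24), so q² + 24q − 225481 = 0.
Discriminant: 24² + 4·225481 = 576 + 901924 = 902500; √902500 = 950.
q = (−24 + 950)/2 = 463, and p = q + 24 = 487.
Check: 463 · 487 = 225481.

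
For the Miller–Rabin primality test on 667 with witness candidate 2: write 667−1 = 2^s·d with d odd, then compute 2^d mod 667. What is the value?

330

667 − 1 = 666 = 2^1 · 333, so d = 333.
2^1 ≡ 2 (mod 667)
2^2 ≡ 2^2 = 4 ≡ 4 (mod 667)
2^4 ≡ 4^2 = 16 ≡ 16 (mod 667)
2^8 ≡ 16^2 = 256 ≡ 256 (mod 667)
2^16 ≡ 256^2 = 65536 ≡ 170 (mod 667)
2^32 ≡ 170^2 = 28900 ≡ 219 (mod 667)
2^64 ≡ 219^2 = 47961 ≡ 604 (mod 667)
2^128 ≡ 604^2 = 364816 ≡ 634 (mod 667)
2^256 ≡ 634^2 = 401956 ≡ 422 (mod 667)
333 = 256 + 64 + 8 + 4 + 1 in binary powers of 2.
So 2^333 ≡ 422 · 604 · 256 · 16 · 2 ≡ 330 (mod 667).
Squaring chain: 330; never reaches −1, so base 2 is a Miller–Rabin witness that 667 is composite.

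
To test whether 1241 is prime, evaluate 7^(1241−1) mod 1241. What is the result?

373

7^1 ≡ 7 (mod 1241)
7^2 ≡ 7^2 = 49 ≡ 49 (mod 1241)
7^4 ≡ 49^2 = 2401 ≡ 1160 (mod 1241)
7^8 ≡ 1160^2 = 1345600 ≡ 356 (mod 1241)
7^16 ≡ 356^2 = 126736 ≡ 154 (mod 1241)
7^32 ≡ 154^2 = 23716 ≡ 137 (mod 1241)
7^64 ≡ 137^2 = 18769 ≡ 154 (mod 1241)
7^128 ≡ 154^2 = 23716 ≡ 137 (mod 1241)
7^256 ≡ 137^2 = 18769 ≡ 154 (mod 1241)
7^512 ≡ 154^2 = 23716 ≡ 137 (mod 1241)
7^1024 ≡ 137^2 = 18769 ≡ 154 (mod 1241)
1240 = 1024 + 128 + 64 + 16 + 8 in binary powers of 2.
So 7^1240 ≡ 154 · 137 · 154 · 154 · 356 ≡ 373 (mod 1241).
Since 373 ≠ 1, base 7 is a Fermat witness: 1241 is composite.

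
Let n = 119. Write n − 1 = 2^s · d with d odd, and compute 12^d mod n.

119 − 1 = 118 = 2^1 · 59, so d = 59.
12^1 ≡ 12 (mod 119)
12^2 ≡ 12^2 = 144 ≡ 25 (mod 119)
12^4 ≡ 25^2 = 625 ≡ 30 (mod 119)
12^8 ≡ 30^2 = 900 ≡ 67 (mod 119)
12^16 ≡ 67^2 = 4489 ≡ 86 (mod 119)
12^32 ≡ 86^2 = 7396 ≡ 18 (mod 119)
59 = 32 + 16 + 8 + 2 + 1 in binary powers of 2.
So 12^59 ≡ 18 · 86 · 67 · 25 · 12 ≡ 108 (mod 119).
Squaring chain: 108; never reaches −1, so base 12 is a Miller–Rabin witness that 119 is composite.

108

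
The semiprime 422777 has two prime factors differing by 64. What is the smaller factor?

Since p = q + 64, we have 422777 = q(q + 64), so q² + 64q − 422777 = 0.
Discriminant: 64² + 4·422777 = 4096 + 1691108 = 1695204; √1695204 = 1302.
q = (−64 + 1302)/2 = 619, and p = q + 64 = 683.
Check: 619 · 683 = 422777.

619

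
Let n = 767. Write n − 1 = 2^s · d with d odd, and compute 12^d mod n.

767 − 1 = 766 = 2^1 · 383, so d = 383.
12^1 ≡ 12 (mod 767)
12^2 ≡ 12^2 = 144 ≡ 144 (mod 767)
12^4 ≡ 144^2 = 20736 ≡ 27 (mod 767)
12^8 ≡ 27^2 = 729 ≡ 729 (mod 767)
12^16 ≡ 729^2 = 531441 ≡ 677 (mod 767)
12^32 ≡ 677^2 = 458329 ≡ 430 (mod 767)
12^64 ≡ 430^2 = 184900 ≡ 53 (mod 767)
12^128 ≡ 53^2 = 2809 ≡ 508 (mod 767)
12^256 ≡ 508^2 = 258064 ≡ 352 (mod 767)
383 = 256 + 64 + 32 + 16 + 8 + 4 + 2 + 1 in binary powers of 2.
So 12^383 ≡ 352 · 53 · 430 · 677 · 729 · 27 · 144 · 12 ≡ 584 (mod 767).
Squaring chain: 584; never reaches −1, so base 12 is a Miller–Rabin witness that 767 is composite.

584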